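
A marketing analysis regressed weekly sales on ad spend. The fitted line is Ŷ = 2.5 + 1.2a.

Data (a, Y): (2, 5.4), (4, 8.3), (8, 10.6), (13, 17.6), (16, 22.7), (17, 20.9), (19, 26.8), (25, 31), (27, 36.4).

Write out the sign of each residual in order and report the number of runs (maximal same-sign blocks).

a=2: Ŷ = 2.5 + 1.2·2 = 4.9; r = 5.4 − 4.9 = 0.5
a=4: Ŷ = 2.5 + 1.2·4 = 7.3; r = 8.3 − 7.3 = 1
a=8: Ŷ = 2.5 + 1.2·8 = 12.1; r = 10.6 − 12.1 = -1.5
a=13: Ŷ = 2.5 + 1.2·13 = 18.1; r = 17.6 − 18.1 = -0.5
a=16: Ŷ = 2.5 + 1.2·16 = 21.7; r = 22.7 − 21.7 = 1
a=17: Ŷ = 2.5 + 1.2·17 = 22.9; r = 20.9 − 22.9 = -2
a=19: Ŷ = 2.5 + 1.2·19 = 25.3; r = 26.8 − 25.3 = 1.5
a=25: Ŷ = 2.5 + 1.2·25 = 32.5; r = 31 − 32.5 = -1.5
a=27: Ŷ = 2.5 + 1.2·27 = 34.9; r = 36.4 − 34.9 = 1.5
Signs: + + − − + − + − +
Runs: +×2, −×2, +×1, −×1, +×1, −×1, +×1 → 7

7 runs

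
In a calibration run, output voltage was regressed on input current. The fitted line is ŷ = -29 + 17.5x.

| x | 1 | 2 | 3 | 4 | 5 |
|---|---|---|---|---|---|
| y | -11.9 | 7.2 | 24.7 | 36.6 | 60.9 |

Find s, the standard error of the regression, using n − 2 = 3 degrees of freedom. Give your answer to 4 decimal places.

s = 3.0638

x=1: ŷ = -29 + 17.5·1 = -11.5; r = -11.9 − (-11.5) = -0.4
x=2: ŷ = -29 + 17.5·2 = 6; r = 7.2 − 6 = 1.2
x=3: ŷ = -29 + 17.5·3 = 23.5; r = 24.7 − 23.5 = 1.2
x=4: ŷ = -29 + 17.5·4 = 41; r = 36.6 − 41 = -4.4
x=5: ŷ = -29 + 17.5·5 = 58.5; r = 60.9 − 58.5 = 2.4
SSE = 0.16 + 1.44 + 1.44 + 19.36 + 5.76 = 28.16
s = √(28.16/3) = √9.38667 ≈ 3.0638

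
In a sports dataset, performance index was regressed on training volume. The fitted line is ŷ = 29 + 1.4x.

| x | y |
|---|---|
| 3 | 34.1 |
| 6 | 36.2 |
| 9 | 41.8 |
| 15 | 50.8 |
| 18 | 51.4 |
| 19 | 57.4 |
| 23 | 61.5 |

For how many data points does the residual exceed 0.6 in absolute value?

5

x=3: ŷ = 29 + 1.4·3 = 33.2; r = 34.1 − 33.2 = 0.9
x=6: ŷ = 29 + 1.4·6 = 37.4; r = 36.2 − 37.4 = -1.2
x=9: ŷ = 29 + 1.4·9 = 41.6; r = 41.8 − 41.6 = 0.2
x=15: ŷ = 29 + 1.4·15 = 50; r = 50.8 − 50 = 0.8
x=18: ŷ = 29 + 1.4·18 = 54.2; r = 51.4 − 54.2 = -2.8
x=19: ŷ = 29 + 1.4·19 = 55.6; r = 57.4 − 55.6 = 1.8
x=23: ŷ = 29 + 1.4·23 = 61.2; r = 61.5 − 61.2 = 0.3
|r| > 0.6: x=3 (|r|=0.9), x=6 (|r|=1.2), x=15 (|r|=0.8), x=18 (|r|=2.8), x=19 (|r|=1.8) → 5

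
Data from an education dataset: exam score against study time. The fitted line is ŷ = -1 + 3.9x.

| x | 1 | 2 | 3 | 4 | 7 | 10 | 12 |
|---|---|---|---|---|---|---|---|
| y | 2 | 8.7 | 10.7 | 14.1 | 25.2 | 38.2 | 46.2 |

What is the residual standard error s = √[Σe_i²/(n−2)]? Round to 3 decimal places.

x=1: ŷ = -1 + 3.9·1 = 2.9; e = 2 − 2.9 = -0.9
x=2: ŷ = -1 + 3.9·2 = 6.8; e = 8.7 − 6.8 = 1.9
x=3: ŷ = -1 + 3.9·3 = 10.7; e = 10.7 − 10.7 = 0
x=4: ŷ = -1 + 3.9·4 = 14.6; e = 14.1 − 14.6 = -0.5
x=7: ŷ = -1 + 3.9·7 = 26.3; e = 25.2 − 26.3 = -1.1
x=10: ŷ = -1 + 3.9·10 = 38; e = 38.2 − 38 = 0.2
x=12: ŷ = -1 + 3.9·12 = 45.8; e = 46.2 − 45.8 = 0.4
SSE = 0.81 + 3.61 + 0 + 0.25 + 1.21 + 0.04 + 0.16 = 6.08
s = √(6.08/5) = √1.216 ≈ 1.103

s = 1.103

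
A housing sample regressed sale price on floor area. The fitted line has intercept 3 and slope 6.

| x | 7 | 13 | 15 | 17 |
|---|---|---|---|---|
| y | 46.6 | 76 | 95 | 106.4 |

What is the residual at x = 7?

r = 1.6

ŷ = 3 + 6·7 = 45
r = 46.6 − 45 = 1.6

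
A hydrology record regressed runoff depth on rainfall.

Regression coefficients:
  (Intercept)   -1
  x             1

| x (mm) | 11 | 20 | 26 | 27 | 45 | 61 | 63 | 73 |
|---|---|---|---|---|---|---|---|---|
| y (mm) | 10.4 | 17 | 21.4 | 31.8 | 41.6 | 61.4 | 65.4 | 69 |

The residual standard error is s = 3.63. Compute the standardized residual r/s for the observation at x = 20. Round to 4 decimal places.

-0.5510

ŷ = -1 + 20 = 19
r = 17 − 19 = -2
r/s = -2 / 3.63 = -0.5510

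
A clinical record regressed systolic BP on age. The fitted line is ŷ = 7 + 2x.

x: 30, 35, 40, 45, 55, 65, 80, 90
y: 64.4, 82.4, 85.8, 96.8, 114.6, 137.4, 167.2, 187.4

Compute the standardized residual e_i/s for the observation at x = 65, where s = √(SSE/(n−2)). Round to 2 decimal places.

0.15

x=30: ŷ = 7 + 2·30 = 67; e = 64.4 − 67 = -2.6
x=35: ŷ = 7 + 2·35 = 77; e = 82.4 − 77 = 5.4
x=40: ŷ = 7 + 2·40 = 87; e = 85.8 − 87 = -1.2
x=45: ŷ = 7 + 2·45 = 97; e = 96.8 − 97 = -0.2
x=55: ŷ = 7 + 2·55 = 117; e = 114.6 − 117 = -2.4
x=65: ŷ = 7 + 2·65 = 137; e = 137.4 − 137 = 0.4
x=80: ŷ = 7 + 2·80 = 167; e = 167.2 − 167 = 0.2
x=90: ŷ = 7 + 2·90 = 187; e = 187.4 − 187 = 0.4
SSE = 6.76 + 29.16 + 1.44 + 0.04 + 5.76 + 0.16 + 0.04 + 0.16 = 43.52
s = √(43.52/6) = 2.6932
e/s = 0.4 / 2.6932 = 0.15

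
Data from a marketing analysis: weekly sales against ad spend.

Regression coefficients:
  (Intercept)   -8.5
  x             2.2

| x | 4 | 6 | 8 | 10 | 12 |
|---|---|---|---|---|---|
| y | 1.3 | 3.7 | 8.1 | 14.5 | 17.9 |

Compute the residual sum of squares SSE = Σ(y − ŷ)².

x=4: ŷ = -8.5 + 2.2·4 = 0.3; r = 1.3 − 0.3 = 1
x=6: ŷ = -8.5 + 2.2·6 = 4.7; r = 3.7 − 4.7 = -1
x=8: ŷ = -8.5 + 2.2·8 = 9.1; r = 8.1 − 9.1 = -1
x=10: ŷ = -8.5 + 2.2·10 = 13.5; r = 14.5 − 13.5 = 1
x=12: ŷ = -8.5 + 2.2·12 = 17.9; r = 17.9 − 17.9 = 0
SSE = 1 + 1 + 1 + 1 + 0 = 4

SSE = 4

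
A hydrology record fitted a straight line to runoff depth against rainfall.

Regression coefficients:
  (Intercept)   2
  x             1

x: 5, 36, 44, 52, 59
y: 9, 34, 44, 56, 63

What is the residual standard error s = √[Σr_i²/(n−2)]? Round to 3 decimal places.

x=5: ŷ = 2 + 5 = 7; r = 9 − 7 = 2
x=36: ŷ = 2 + 36 = 38; r = 34 − 38 = -4
x=44: ŷ = 2 + 44 = 46; r = 44 − 46 = -2
x=52: ŷ = 2 + 52 = 54; r = 56 − 54 = 2
x=59: ŷ = 2 + 59 = 61; r = 63 − 61 = 2
SSE = 4 + 16 + 4 + 4 + 4 = 32
s = √(32/3) = √10.6667 ≈ 3.266

s = 3.266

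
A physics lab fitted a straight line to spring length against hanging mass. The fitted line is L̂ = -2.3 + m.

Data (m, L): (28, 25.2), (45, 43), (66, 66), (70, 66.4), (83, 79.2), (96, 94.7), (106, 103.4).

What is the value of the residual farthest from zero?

r = 2.3

m=28: L̂ = -2.3 + 28 = 25.7; r = 25.2 − 25.7 = -0.5
m=45: L̂ = -2.3 + 45 = 42.7; r = 43 − 42.7 = 0.3
m=66: L̂ = -2.3 + 66 = 63.7; r = 66 − 63.7 = 2.3
m=70: L̂ = -2.3 + 70 = 67.7; r = 66.4 − 67.7 = -1.3
m=83: L̂ = -2.3 + 83 = 80.7; r = 79.2 − 80.7 = -1.5
m=96: L̂ = -2.3 + 96 = 93.7; r = 94.7 − 93.7 = 1
m=106: L̂ = -2.3 + 106 = 103.7; r = 103.4 − 103.7 = -0.3
Largest |r| is 2.3 at m = 66, residual 2.3.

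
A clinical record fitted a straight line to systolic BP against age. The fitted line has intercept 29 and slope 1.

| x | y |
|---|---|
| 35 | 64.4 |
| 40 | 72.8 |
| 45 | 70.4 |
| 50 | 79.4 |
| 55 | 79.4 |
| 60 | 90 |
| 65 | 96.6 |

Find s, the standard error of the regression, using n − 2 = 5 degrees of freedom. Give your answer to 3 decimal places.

s = 3.366

x=35: ŷ = 29 + 35 = 64; r = 64.4 − 64 = 0.4
x=40: ŷ = 29 + 40 = 69; r = 72.8 − 69 = 3.8
x=45: ŷ = 29 + 45 = 74; r = 70.4 − 74 = -3.6
x=50: ŷ = 29 + 50 = 79; r = 79.4 − 79 = 0.4
x=55: ŷ = 29 + 55 = 84; r = 79.4 − 84 = -4.6
x=60: ŷ = 29 + 60 = 89; r = 90 − 89 = 1
x=65: ŷ = 29 + 65 = 94; r = 96.6 − 94 = 2.6
SSE = 0.16 + 14.44 + 12.96 + 0.16 + 21.16 + 1 + 6.76 = 56.64
s = √(56.64/5) = √11.328 ≈ 3.366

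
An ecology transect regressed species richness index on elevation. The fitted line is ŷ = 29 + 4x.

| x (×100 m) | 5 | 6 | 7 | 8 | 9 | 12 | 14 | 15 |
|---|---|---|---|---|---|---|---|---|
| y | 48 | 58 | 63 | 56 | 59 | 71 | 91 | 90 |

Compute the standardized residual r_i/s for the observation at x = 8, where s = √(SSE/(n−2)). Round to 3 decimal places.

x=5: ŷ = 29 + 4·5 = 49; r = 48 − 49 = -1
x=6: ŷ = 29 + 4·6 = 53; r = 58 − 53 = 5
x=7: ŷ = 29 + 4·7 = 57; r = 63 − 57 = 6
x=8: ŷ = 29 + 4·8 = 61; r = 56 − 61 = -5
x=9: ŷ = 29 + 4·9 = 65; r = 59 − 65 = -6
x=12: ŷ = 29 + 4·12 = 77; r = 71 − 77 = -6
x=14: ŷ = 29 + 4·14 = 85; r = 91 − 85 = 6
x=15: ŷ = 29 + 4·15 = 89; r = 90 − 89 = 1
SSE = 1 + 25 + 36 + 25 + 36 + 36 + 36 + 1 = 196
s = √(196/6) = 5.71548
r/s = -5 / 5.71548 = -0.875

-0.875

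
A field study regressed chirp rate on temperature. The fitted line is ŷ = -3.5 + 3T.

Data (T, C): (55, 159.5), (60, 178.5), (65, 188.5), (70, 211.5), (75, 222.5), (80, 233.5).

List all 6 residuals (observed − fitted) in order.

T=55: ŷ = -3.5 + 3·55 = 161.5; e = 159.5 − 161.5 = -2
T=60: ŷ = -3.5 + 3·60 = 176.5; e = 178.5 − 176.5 = 2
T=65: ŷ = -3.5 + 3·65 = 191.5; e = 188.5 − 191.5 = -3
T=70: ŷ = -3.5 + 3·70 = 206.5; e = 211.5 − 206.5 = 5
T=75: ŷ = -3.5 + 3·75 = 221.5; e = 222.5 − 221.5 = 1
T=80: ŷ = -3.5 + 3·80 = 236.5; e = 233.5 − 236.5 = -3

-2, 2, -3, 5, 1, -3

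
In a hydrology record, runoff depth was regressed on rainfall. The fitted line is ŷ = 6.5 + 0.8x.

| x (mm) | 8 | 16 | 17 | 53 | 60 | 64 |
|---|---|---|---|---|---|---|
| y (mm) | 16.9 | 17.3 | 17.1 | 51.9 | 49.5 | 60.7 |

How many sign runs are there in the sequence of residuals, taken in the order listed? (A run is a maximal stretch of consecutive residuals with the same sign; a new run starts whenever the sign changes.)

5 runs

x=8: ŷ = 6.5 + 0.8·8 = 12.9; r = 16.9 − 12.9 = 4
x=16: ŷ = 6.5 + 0.8·16 = 19.3; r = 17.3 − 19.3 = -2
x=17: ŷ = 6.5 + 0.8·17 = 20.1; r = 17.1 − 20.1 = -3
x=53: ŷ = 6.5 + 0.8·53 = 48.9; r = 51.9 − 48.9 = 3
x=60: ŷ = 6.5 + 0.8·60 = 54.5; r = 49.5 − 54.5 = -5
x=64: ŷ = 6.5 + 0.8·64 = 57.7; r = 60.7 − 57.7 = 3
Signs: + − − + − +
Runs: +×1, −×2, +×1, −×1, +×1 → 5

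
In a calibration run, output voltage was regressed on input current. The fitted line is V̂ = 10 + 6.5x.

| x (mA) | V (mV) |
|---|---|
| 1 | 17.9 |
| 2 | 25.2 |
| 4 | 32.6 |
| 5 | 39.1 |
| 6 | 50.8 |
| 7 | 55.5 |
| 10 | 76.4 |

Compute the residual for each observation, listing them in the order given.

1.4, 2.2, -3.4, -3.4, 1.8, 0, 1.4

x=1: V̂ = 10 + 6.5·1 = 16.5; e = 17.9 − 16.5 = 1.4
x=2: V̂ = 10 + 6.5·2 = 23; e = 25.2 − 23 = 2.2
x=4: V̂ = 10 + 6.5·4 = 36; e = 32.6 − 36 = -3.4
x=5: V̂ = 10 + 6.5·5 = 42.5; e = 39.1 − 42.5 = -3.4
x=6: V̂ = 10 + 6.5·6 = 49; e = 50.8 − 49 = 1.8
x=7: V̂ = 10 + 6.5·7 = 55.5; e = 55.5 − 55.5 = 0
x=10: V̂ = 10 + 6.5·10 = 75; e = 76.4 − 75 = 1.4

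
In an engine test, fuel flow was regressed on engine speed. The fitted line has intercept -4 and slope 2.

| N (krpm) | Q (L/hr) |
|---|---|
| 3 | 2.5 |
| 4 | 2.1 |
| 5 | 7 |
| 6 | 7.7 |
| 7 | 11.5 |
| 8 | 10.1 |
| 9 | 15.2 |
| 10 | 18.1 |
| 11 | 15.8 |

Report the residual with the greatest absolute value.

N=3: Q̂ = -4 + 2·3 = 2; r = 2.5 − 2 = 0.5
N=4: Q̂ = -4 + 2·4 = 4; r = 2.1 − 4 = -1.9
N=5: Q̂ = -4 + 2·5 = 6; r = 7 − 6 = 1
N=6: Q̂ = -4 + 2·6 = 8; r = 7.7 − 8 = -0.3
N=7: Q̂ = -4 + 2·7 = 10; r = 11.5 − 10 = 1.5
N=8: Q̂ = -4 + 2·8 = 12; r = 10.1 − 12 = -1.9
N=9: Q̂ = -4 + 2·9 = 14; r = 15.2 − 14 = 1.2
N=10: Q̂ = -4 + 2·10 = 16; r = 18.1 − 16 = 2.1
N=11: Q̂ = -4 + 2·11 = 18; r = 15.8 − 18 = -2.2
Largest |r| is 2.2 at N = 11, residual -2.2.

r = -2.2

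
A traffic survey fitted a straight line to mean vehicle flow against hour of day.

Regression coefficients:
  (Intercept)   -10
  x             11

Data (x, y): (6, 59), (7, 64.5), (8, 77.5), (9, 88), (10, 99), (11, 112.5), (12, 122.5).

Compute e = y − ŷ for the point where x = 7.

e = -2.5

ŷ = -10 + 11·7 = 67
e = 64.5 − 67 = -2.5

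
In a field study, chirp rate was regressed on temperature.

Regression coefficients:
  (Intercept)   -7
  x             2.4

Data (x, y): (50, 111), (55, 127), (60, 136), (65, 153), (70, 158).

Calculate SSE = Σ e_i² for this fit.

SSE = 34

x=50: ŷ = -7 + 2.4·50 = 113; e = 111 − 113 = -2
x=55: ŷ = -7 + 2.4·55 = 125; e = 127 − 125 = 2
x=60: ŷ = -7 + 2.4·60 = 137; e = 136 − 137 = -1
x=65: ŷ = -7 + 2.4·65 = 149; e = 153 − 149 = 4
x=70: ŷ = -7 + 2.4·70 = 161; e = 158 − 161 = -3
SSE = 4 + 4 + 1 + 16 + 9 = 34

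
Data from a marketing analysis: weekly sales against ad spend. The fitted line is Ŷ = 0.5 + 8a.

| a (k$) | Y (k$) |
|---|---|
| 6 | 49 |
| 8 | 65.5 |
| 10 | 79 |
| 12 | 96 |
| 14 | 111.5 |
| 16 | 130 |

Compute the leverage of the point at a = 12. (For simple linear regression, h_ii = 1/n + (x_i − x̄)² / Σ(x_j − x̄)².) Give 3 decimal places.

h = 0.181

ā = (6 + 8 + 10 + 12 + 14 + 16)/6 = 11
Σ(a − ā)² = 25 + 9 + 1 + 1 + 9 + 25 = 70
h = 1/6 + (1)²/70 = 0.166667 + 0.0142857 = 0.181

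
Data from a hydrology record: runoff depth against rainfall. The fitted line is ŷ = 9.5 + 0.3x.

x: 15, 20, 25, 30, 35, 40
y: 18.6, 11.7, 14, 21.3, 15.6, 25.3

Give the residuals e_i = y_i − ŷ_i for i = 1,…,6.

4.6, -3.8, -3, 2.8, -4.4, 3.8

x=15: ŷ = 9.5 + 0.3·15 = 14; e = 18.6 − 14 = 4.6
x=20: ŷ = 9.5 + 0.3·20 = 15.5; e = 11.7 − 15.5 = -3.8
x=25: ŷ = 9.5 + 0.3·25 = 17; e = 14 − 17 = -3
x=30: ŷ = 9.5 + 0.3·30 = 18.5; e = 21.3 − 18.5 = 2.8
x=35: ŷ = 9.5 + 0.3·35 = 20; e = 15.6 − 20 = -4.4
x=40: ŷ = 9.5 + 0.3·40 = 21.5; e = 25.3 − 21.5 = 3.8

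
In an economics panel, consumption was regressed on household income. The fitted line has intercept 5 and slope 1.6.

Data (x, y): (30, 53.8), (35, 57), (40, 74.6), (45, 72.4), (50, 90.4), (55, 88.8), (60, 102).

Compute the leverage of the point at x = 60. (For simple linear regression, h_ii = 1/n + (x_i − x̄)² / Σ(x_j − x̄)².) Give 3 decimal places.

x̄ = (30 + 35 + 40 + 45 + 50 + 55 + 60)/7 = 45
Σ(x − x̄)² = 225 + 100 + 25 + 0 + 25 + 100 + 225 = 700
h = 1/7 + (15)²/700 = 0.142857 + 0.321429 = 0.464

h = 0.464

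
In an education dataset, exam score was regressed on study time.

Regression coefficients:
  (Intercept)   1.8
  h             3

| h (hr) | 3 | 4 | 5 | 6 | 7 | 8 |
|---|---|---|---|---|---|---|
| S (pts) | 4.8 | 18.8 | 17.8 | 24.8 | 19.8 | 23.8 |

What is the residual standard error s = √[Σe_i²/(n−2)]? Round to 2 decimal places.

h=3: ŷ = 1.8 + 3·3 = 10.8; e = 4.8 − 10.8 = -6
h=4: ŷ = 1.8 + 3·4 = 13.8; e = 18.8 − 13.8 = 5
h=5: ŷ = 1.8 + 3·5 = 16.8; e = 17.8 − 16.8 = 1
h=6: ŷ = 1.8 + 3·6 = 19.8; e = 24.8 − 19.8 = 5
h=7: ŷ = 1.8 + 3·7 = 22.8; e = 19.8 − 22.8 = -3
h=8: ŷ = 1.8 + 3·8 = 25.8; e = 23.8 − 25.8 = -2
SSE = 36 + 25 + 1 + 25 + 9 + 4 = 100
s = √(100/4) = √25 ≈ 5.00

s = 5.00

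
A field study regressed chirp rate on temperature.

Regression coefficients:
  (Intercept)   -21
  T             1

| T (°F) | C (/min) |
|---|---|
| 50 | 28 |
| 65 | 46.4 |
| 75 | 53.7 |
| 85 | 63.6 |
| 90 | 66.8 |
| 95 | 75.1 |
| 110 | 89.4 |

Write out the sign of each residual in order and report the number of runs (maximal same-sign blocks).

T=50: ŷ = -21 + 50 = 29; r = 28 − 29 = -1
T=65: ŷ = -21 + 65 = 44; r = 46.4 − 44 = 2.4
T=75: ŷ = -21 + 75 = 54; r = 53.7 − 54 = -0.3
T=85: ŷ = -21 + 85 = 64; r = 63.6 − 64 = -0.4
T=90: ŷ = -21 + 90 = 69; r = 66.8 − 69 = -2.2
T=95: ŷ = -21 + 95 = 74; r = 75.1 − 74 = 1.1
T=110: ŷ = -21 + 110 = 89; r = 89.4 − 89 = 0.4
Signs: − + − − − + +
Runs: −×1, +×1, −×3, +×2 → 4

4 runs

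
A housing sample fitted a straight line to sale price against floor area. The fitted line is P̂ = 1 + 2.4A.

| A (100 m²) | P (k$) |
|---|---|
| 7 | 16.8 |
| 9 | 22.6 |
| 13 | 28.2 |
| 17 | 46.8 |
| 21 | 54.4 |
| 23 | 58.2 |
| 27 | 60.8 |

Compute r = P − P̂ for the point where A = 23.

r = 2

P̂ = 1 + 2.4·23 = 56.2
r = 58.2 − 56.2 = 2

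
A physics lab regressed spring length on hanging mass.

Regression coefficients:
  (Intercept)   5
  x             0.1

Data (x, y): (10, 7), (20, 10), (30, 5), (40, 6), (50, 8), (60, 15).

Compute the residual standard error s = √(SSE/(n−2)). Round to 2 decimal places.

x=10: ŷ = 5 + 0.1·10 = 6; e = 7 − 6 = 1
x=20: ŷ = 5 + 0.1·20 = 7; e = 10 − 7 = 3
x=30: ŷ = 5 + 0.1·30 = 8; e = 5 − 8 = -3
x=40: ŷ = 5 + 0.1·40 = 9; e = 6 − 9 = -3
x=50: ŷ = 5 + 0.1·50 = 10; e = 8 − 10 = -2
x=60: ŷ = 5 + 0.1·60 = 11; e = 15 − 11 = 4
SSE = 1 + 9 + 9 + 9 + 4 + 16 = 48
s = √(48/4) = √12 ≈ 3.46

s = 3.46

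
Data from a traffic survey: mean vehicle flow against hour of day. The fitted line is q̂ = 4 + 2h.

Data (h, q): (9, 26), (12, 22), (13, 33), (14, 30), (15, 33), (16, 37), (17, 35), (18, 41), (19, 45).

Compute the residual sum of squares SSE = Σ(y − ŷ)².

SSE = 86

h=9: q̂ = 4 + 2·9 = 22; r = 26 − 22 = 4
h=12: q̂ = 4 + 2·12 = 28; r = 22 − 28 = -6
h=13: q̂ = 4 + 2·13 = 30; r = 33 − 30 = 3
h=14: q̂ = 4 + 2·14 = 32; r = 30 − 32 = -2
h=15: q̂ = 4 + 2·15 = 34; r = 33 − 34 = -1
h=16: q̂ = 4 + 2·16 = 36; r = 37 − 36 = 1
h=17: q̂ = 4 + 2·17 = 38; r = 35 − 38 = -3
h=18: q̂ = 4 + 2·18 = 40; r = 41 − 40 = 1
h=19: q̂ = 4 + 2·19 = 42; r = 45 − 42 = 3
SSE = 16 + 36 + 9 + 4 + 1 + 1 + 9 + 1 + 9 = 86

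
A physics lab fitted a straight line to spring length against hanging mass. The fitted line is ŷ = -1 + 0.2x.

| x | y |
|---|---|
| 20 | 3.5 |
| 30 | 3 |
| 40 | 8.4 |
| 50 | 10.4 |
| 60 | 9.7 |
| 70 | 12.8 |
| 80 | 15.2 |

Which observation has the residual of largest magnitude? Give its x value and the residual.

x = 30, r = -2

x=20: ŷ = -1 + 0.2·20 = 3; r = 3.5 − 3 = 0.5
x=30: ŷ = -1 + 0.2·30 = 5; r = 3 − 5 = -2
x=40: ŷ = -1 + 0.2·40 = 7; r = 8.4 − 7 = 1.4
x=50: ŷ = -1 + 0.2·50 = 9; r = 10.4 − 9 = 1.4
x=60: ŷ = -1 + 0.2·60 = 11; r = 9.7 − 11 = -1.3
x=70: ŷ = -1 + 0.2·70 = 13; r = 12.8 − 13 = -0.2
x=80: ŷ = -1 + 0.2·80 = 15; r = 15.2 − 15 = 0.2
Largest |r| is 2 at x = 30, residual -2.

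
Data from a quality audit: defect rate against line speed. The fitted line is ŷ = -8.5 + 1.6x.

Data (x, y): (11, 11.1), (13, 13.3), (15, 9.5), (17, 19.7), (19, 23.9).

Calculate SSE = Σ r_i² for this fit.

x=11: ŷ = -8.5 + 1.6·11 = 9.1; r = 11.1 − 9.1 = 2
x=13: ŷ = -8.5 + 1.6·13 = 12.3; r = 13.3 − 12.3 = 1
x=15: ŷ = -8.5 + 1.6·15 = 15.5; r = 9.5 − 15.5 = -6
x=17: ŷ = -8.5 + 1.6·17 = 18.7; r = 19.7 − 18.7 = 1
x=19: ŷ = -8.5 + 1.6·19 = 21.9; r = 23.9 − 21.9 = 2
SSE = 4 + 1 + 36 + 1 + 4 = 46

SSE = 46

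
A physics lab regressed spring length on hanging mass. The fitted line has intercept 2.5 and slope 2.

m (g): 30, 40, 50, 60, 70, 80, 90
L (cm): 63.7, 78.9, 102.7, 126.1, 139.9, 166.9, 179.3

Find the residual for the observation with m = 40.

e = -3.6

ŷ = 2.5 + 2·40 = 82.5
e = 78.9 − 82.5 = -3.6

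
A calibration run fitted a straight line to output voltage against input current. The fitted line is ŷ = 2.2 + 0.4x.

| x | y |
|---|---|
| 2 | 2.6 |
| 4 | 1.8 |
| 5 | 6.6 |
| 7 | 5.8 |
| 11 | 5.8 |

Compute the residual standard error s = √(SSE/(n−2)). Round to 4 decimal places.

x=2: ŷ = 2.2 + 0.4·2 = 3; e = 2.6 − 3 = -0.4
x=4: ŷ = 2.2 + 0.4·4 = 3.8; e = 1.8 − 3.8 = -2
x=5: ŷ = 2.2 + 0.4·5 = 4.2; e = 6.6 − 4.2 = 2.4
x=7: ŷ = 2.2 + 0.4·7 = 5; e = 5.8 − 5 = 0.8
x=11: ŷ = 2.2 + 0.4·11 = 6.6; e = 5.8 − 6.6 = -0.8
SSE = 0.16 + 4 + 5.76 + 0.64 + 0.64 = 11.2
s = √(11.2/3) = √3.73333 ≈ 1.9322

s = 1.9322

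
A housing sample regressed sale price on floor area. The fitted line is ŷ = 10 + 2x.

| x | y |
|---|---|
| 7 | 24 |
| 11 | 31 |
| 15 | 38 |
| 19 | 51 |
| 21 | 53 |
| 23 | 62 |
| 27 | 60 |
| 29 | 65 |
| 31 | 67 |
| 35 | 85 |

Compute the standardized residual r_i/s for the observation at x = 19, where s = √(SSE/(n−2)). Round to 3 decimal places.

0.756

x=7: ŷ = 10 + 2·7 = 24; r = 24 − 24 = 0
x=11: ŷ = 10 + 2·11 = 32; r = 31 − 32 = -1
x=15: ŷ = 10 + 2·15 = 40; r = 38 − 40 = -2
x=19: ŷ = 10 + 2·19 = 48; r = 51 − 48 = 3
x=21: ŷ = 10 + 2·21 = 52; r = 53 − 52 = 1
x=23: ŷ = 10 + 2·23 = 56; r = 62 − 56 = 6
x=27: ŷ = 10 + 2·27 = 64; r = 60 − 64 = -4
x=29: ŷ = 10 + 2·29 = 68; r = 65 − 68 = -3
x=31: ŷ = 10 + 2·31 = 72; r = 67 − 72 = -5
x=35: ŷ = 10 + 2·35 = 80; r = 85 − 80 = 5
SSE = 0 + 1 + 4 + 9 + 1 + 36 + 16 + 9 + 25 + 25 = 126
s = √(126/8) = 3.96863
r/s = 3 / 3.96863 = 0.756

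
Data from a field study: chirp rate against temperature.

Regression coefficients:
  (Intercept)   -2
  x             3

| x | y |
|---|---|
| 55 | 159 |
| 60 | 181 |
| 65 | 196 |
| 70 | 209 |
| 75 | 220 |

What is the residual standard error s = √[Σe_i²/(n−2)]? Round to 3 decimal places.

s = 3.830

x=55: ŷ = -2 + 3·55 = 163; e = 159 − 163 = -4
x=60: ŷ = -2 + 3·60 = 178; e = 181 − 178 = 3
x=65: ŷ = -2 + 3·65 = 193; e = 196 − 193 = 3
x=70: ŷ = -2 + 3·70 = 208; e = 209 − 208 = 1
x=75: ŷ = -2 + 3·75 = 223; e = 220 − 223 = -3
SSE = 16 + 9 + 9 + 1 + 9 = 44
s = √(44/3) = √14.6667 ≈ 3.830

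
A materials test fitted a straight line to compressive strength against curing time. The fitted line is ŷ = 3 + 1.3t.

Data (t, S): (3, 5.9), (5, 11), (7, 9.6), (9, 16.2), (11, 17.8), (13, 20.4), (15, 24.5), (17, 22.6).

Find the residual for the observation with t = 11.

r = 0.5

ŷ = 3 + 1.3·11 = 17.3
r = 17.8 − 17.3 = 0.5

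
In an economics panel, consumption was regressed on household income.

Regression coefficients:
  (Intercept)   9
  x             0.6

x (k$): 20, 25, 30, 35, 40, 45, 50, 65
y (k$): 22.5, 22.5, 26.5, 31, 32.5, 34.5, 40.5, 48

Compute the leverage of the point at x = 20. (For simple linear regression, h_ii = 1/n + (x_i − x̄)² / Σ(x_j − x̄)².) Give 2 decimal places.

x̄ = (20 + 25 + 30 + 35 + 40 + 45 + 50 + 65)/8 = 38.75
Σ(x − x̄)² = 351.562 + 189.062 + 76.5625 + 14.0625 + 1.5625 + 39.0625 + 126.562 + 689.062 = 1487.5
h = 1/8 + (-18.75)²/1487.5 = 0.125 + 0.236345 = 0.36

h = 0.36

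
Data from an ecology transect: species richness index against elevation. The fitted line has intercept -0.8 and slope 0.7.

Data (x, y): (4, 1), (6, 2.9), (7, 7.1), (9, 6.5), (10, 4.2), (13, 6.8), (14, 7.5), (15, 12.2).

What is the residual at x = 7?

ŷ = -0.8 + 0.7·7 = 4.1
r = 7.1 − 4.1 = 3

r = 3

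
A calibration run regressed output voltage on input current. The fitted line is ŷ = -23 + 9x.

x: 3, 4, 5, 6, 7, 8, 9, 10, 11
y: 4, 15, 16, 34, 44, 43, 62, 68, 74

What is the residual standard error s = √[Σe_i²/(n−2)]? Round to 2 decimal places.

x=3: ŷ = -23 + 9·3 = 4; e = 4 − 4 = 0
x=4: ŷ = -23 + 9·4 = 13; e = 15 − 13 = 2
x=5: ŷ = -23 + 9·5 = 22; e = 16 − 22 = -6
x=6: ŷ = -23 + 9·6 = 31; e = 34 − 31 = 3
x=7: ŷ = -23 + 9·7 = 40; e = 44 − 40 = 4
x=8: ŷ = -23 + 9·8 = 49; e = 43 − 49 = -6
x=9: ŷ = -23 + 9·9 = 58; e = 62 − 58 = 4
x=10: ŷ = -23 + 9·10 = 67; e = 68 − 67 = 1
x=11: ŷ = -23 + 9·11 = 76; e = 74 − 76 = -2
SSE = 0 + 4 + 36 + 9 + 16 + 36 + 16 + 1 + 4 = 122
s = √(122/7) = √17.4286 ≈ 4.17

s = 4.17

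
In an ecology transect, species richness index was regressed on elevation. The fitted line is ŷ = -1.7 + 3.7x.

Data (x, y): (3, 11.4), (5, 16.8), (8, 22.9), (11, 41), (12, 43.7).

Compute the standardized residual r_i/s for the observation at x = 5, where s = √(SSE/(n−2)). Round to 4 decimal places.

0.0000

x=3: ŷ = -1.7 + 3.7·3 = 9.4; r = 11.4 − 9.4 = 2
x=5: ŷ = -1.7 + 3.7·5 = 16.8; r = 16.8 − 16.8 = 0
x=8: ŷ = -1.7 + 3.7·8 = 27.9; r = 22.9 − 27.9 = -5
x=11: ŷ = -1.7 + 3.7·11 = 39; r = 41 − 39 = 2
x=12: ŷ = -1.7 + 3.7·12 = 42.7; r = 43.7 − 42.7 = 1
SSE = 4 + 0 + 25 + 4 + 1 = 34
s = √(34/3) = 3.3665
r/s = 0 / 3.3665 = 0.0000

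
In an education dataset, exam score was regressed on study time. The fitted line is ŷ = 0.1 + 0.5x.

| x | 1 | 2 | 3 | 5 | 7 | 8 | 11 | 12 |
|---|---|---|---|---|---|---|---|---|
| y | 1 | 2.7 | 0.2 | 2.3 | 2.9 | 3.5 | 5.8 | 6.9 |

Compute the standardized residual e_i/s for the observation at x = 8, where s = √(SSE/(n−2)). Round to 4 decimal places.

x=1: ŷ = 0.1 + 0.5·1 = 0.6; e = 1 − 0.6 = 0.4
x=2: ŷ = 0.1 + 0.5·2 = 1.1; e = 2.7 − 1.1 = 1.6
x=3: ŷ = 0.1 + 0.5·3 = 1.6; e = 0.2 − 1.6 = -1.4
x=5: ŷ = 0.1 + 0.5·5 = 2.6; e = 2.3 − 2.6 = -0.3
x=7: ŷ = 0.1 + 0.5·7 = 3.6; e = 2.9 − 3.6 = -0.7
x=8: ŷ = 0.1 + 0.5·8 = 4.1; e = 3.5 − 4.1 = -0.6
x=11: ŷ = 0.1 + 0.5·11 = 5.6; e = 5.8 − 5.6 = 0.2
x=12: ŷ = 0.1 + 0.5·12 = 6.1; e = 6.9 − 6.1 = 0.8
SSE = 0.16 + 2.56 + 1.96 + 0.09 + 0.49 + 0.36 + 0.04 + 0.64 = 6.3
s = √(6.3/6) = 1.0247
e/s = -0.6 / 1.0247 = -0.5855

-0.5855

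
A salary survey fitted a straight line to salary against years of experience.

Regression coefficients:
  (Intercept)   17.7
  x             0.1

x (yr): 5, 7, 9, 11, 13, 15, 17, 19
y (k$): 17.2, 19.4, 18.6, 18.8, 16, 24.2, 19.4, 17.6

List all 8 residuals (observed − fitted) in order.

-1, 1, 0, 0, -3, 5, 0, -2

x=5: ŷ = 17.7 + 0.1·5 = 18.2; r = 17.2 − 18.2 = -1
x=7: ŷ = 17.7 + 0.1·7 = 18.4; r = 19.4 − 18.4 = 1
x=9: ŷ = 17.7 + 0.1·9 = 18.6; r = 18.6 − 18.6 = 0
x=11: ŷ = 17.7 + 0.1·11 = 18.8; r = 18.8 − 18.8 = 0
x=13: ŷ = 17.7 + 0.1·13 = 19; r = 16 − 19 = -3
x=15: ŷ = 17.7 + 0.1·15 = 19.2; r = 24.2 − 19.2 = 5
x=17: ŷ = 17.7 + 0.1·17 = 19.4; r = 19.4 − 19.4 = 0
x=19: ŷ = 17.7 + 0.1·19 = 19.6; r = 17.6 − 19.6 = -2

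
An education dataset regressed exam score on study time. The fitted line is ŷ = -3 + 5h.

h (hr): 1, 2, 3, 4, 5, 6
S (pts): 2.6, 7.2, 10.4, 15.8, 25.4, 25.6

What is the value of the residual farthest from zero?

h=1: ŷ = -3 + 5·1 = 2; r = 2.6 − 2 = 0.6
h=2: ŷ = -3 + 5·2 = 7; r = 7.2 − 7 = 0.2
h=3: ŷ = -3 + 5·3 = 12; r = 10.4 − 12 = -1.6
h=4: ŷ = -3 + 5·4 = 17; r = 15.8 − 17 = -1.2
h=5: ŷ = -3 + 5·5 = 22; r = 25.4 − 22 = 3.4
h=6: ŷ = -3 + 5·6 = 27; r = 25.6 − 27 = -1.4
Largest |r| is 3.4 at h = 5, residual 3.4.

r = 3.4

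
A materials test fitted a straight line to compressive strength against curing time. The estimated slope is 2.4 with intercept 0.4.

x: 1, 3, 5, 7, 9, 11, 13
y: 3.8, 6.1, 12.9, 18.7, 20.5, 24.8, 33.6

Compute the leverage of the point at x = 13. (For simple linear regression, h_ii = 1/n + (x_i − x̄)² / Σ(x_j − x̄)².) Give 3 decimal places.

x̄ = (1 + 3 + 5 + 7 + 9 + 11 + 13)/7 = 7
Σ(x − x̄)² = 36 + 16 + 4 + 0 + 4 + 16 + 36 = 112
h = 1/7 + (6)²/112 = 0.142857 + 0.321429 = 0.464

h = 0.464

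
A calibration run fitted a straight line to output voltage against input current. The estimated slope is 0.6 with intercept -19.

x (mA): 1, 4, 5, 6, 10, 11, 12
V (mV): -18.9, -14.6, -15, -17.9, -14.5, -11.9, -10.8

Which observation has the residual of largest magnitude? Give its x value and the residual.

x = 6, r = -2.5

x=1: V̂ = -19 + 0.6·1 = -18.4; r = -18.9 − (-18.4) = -0.5
x=4: V̂ = -19 + 0.6·4 = -16.6; r = -14.6 − (-16.6) = 2
x=5: V̂ = -19 + 0.6·5 = -16; r = -15 − (-16) = 1
x=6: V̂ = -19 + 0.6·6 = -15.4; r = -17.9 − (-15.4) = -2.5
x=10: V̂ = -19 + 0.6·10 = -13; r = -14.5 − (-13) = -1.5
x=11: V̂ = -19 + 0.6·11 = -12.4; r = -11.9 − (-12.4) = 0.5
x=12: V̂ = -19 + 0.6·12 = -11.8; r = -10.8 − (-11.8) = 1
Largest |r| is 2.5 at x = 6, residual -2.5.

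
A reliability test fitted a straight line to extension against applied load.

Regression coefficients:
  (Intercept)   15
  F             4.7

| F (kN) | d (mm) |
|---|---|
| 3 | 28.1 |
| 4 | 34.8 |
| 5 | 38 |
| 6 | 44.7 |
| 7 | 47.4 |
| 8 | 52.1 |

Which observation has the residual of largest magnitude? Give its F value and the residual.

F=3: ŷ = 15 + 4.7·3 = 29.1; r = 28.1 − 29.1 = -1
F=4: ŷ = 15 + 4.7·4 = 33.8; r = 34.8 − 33.8 = 1
F=5: ŷ = 15 + 4.7·5 = 38.5; r = 38 − 38.5 = -0.5
F=6: ŷ = 15 + 4.7·6 = 43.2; r = 44.7 − 43.2 = 1.5
F=7: ŷ = 15 + 4.7·7 = 47.9; r = 47.4 − 47.9 = -0.5
F=8: ŷ = 15 + 4.7·8 = 52.6; r = 52.1 − 52.6 = -0.5
Largest |r| is 1.5 at F = 6, residual 1.5.

F = 6, r = 1.5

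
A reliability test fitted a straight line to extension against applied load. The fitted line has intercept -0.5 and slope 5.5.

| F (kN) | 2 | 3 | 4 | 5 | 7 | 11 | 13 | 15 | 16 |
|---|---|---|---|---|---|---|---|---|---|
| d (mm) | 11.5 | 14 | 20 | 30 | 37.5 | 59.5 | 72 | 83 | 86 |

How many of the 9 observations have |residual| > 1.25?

F=2: d̂ = -0.5 + 5.5·2 = 10.5; e = 11.5 − 10.5 = 1
F=3: d̂ = -0.5 + 5.5·3 = 16; e = 14 − 16 = -2
F=4: d̂ = -0.5 + 5.5·4 = 21.5; e = 20 − 21.5 = -1.5
F=5: d̂ = -0.5 + 5.5·5 = 27; e = 30 − 27 = 3
F=7: d̂ = -0.5 + 5.5·7 = 38; e = 37.5 − 38 = -0.5
F=11: d̂ = -0.5 + 5.5·11 = 60; e = 59.5 − 60 = -0.5
F=13: d̂ = -0.5 + 5.5·13 = 71; e = 72 − 71 = 1
F=15: d̂ = -0.5 + 5.5·15 = 82; e = 83 − 82 = 1
F=16: d̂ = -0.5 + 5.5·16 = 87.5; e = 86 − 87.5 = -1.5
|e| > 1.25: F=3 (|e|=2), F=4 (|e|=1.5), F=5 (|e|=3), F=16 (|e|=1.5) → 4

4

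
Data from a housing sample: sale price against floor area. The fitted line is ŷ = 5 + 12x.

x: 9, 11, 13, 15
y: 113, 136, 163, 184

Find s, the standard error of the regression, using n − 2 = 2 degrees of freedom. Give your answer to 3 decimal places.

s = 1.732

x=9: ŷ = 5 + 12·9 = 113; e = 113 − 113 = 0
x=11: ŷ = 5 + 12·11 = 137; e = 136 − 137 = -1
x=13: ŷ = 5 + 12·13 = 161; e = 163 − 161 = 2
x=15: ŷ = 5 + 12·15 = 185; e = 184 − 185 = -1
SSE = 0 + 1 + 4 + 1 = 6
s = √(6/2) = √3 ≈ 1.732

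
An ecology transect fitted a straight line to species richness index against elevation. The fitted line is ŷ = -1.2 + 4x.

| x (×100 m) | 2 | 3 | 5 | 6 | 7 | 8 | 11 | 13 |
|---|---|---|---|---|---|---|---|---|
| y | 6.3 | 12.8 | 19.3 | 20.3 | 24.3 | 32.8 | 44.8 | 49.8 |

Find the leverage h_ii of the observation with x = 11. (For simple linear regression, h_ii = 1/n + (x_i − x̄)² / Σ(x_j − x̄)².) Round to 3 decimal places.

x̄ = (2 + 3 + 5 + 6 + 7 + 8 + 11 + 13)/8 = 6.875
Σ(x − x̄)² = 23.7656 + 15.0156 + 3.51562 + 0.765625 + 0.015625 + 1.26562 + 17.0156 + 37.5156 = 98.875
h = 1/8 + (4.125)²/98.875 = 0.125 + 0.172092 = 0.297

h = 0.297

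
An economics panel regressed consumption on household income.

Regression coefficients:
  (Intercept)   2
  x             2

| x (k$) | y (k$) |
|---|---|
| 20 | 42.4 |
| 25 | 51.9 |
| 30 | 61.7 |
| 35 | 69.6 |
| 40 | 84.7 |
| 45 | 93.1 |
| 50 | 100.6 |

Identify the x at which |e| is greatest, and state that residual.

x = 40, e = 2.7

x=20: ŷ = 2 + 2·20 = 42; e = 42.4 − 42 = 0.4
x=25: ŷ = 2 + 2·25 = 52; e = 51.9 − 52 = -0.1
x=30: ŷ = 2 + 2·30 = 62; e = 61.7 − 62 = -0.3
x=35: ŷ = 2 + 2·35 = 72; e = 69.6 − 72 = -2.4
x=40: ŷ = 2 + 2·40 = 82; e = 84.7 − 82 = 2.7
x=45: ŷ = 2 + 2·45 = 92; e = 93.1 − 92 = 1.1
x=50: ŷ = 2 + 2·50 = 102; e = 100.6 − 102 = -1.4
Largest |e| is 2.7 at x = 40, residual 2.7.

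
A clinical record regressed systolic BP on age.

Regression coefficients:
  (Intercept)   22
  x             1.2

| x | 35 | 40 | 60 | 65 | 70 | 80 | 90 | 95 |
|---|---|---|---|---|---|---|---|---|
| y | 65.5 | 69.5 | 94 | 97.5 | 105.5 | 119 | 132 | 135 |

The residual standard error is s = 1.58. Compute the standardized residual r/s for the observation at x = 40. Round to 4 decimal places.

-0.3165

ŷ = 22 + 1.2·40 = 70
r = 69.5 − 70 = -0.5
r/s = -0.5 / 1.58 = -0.3165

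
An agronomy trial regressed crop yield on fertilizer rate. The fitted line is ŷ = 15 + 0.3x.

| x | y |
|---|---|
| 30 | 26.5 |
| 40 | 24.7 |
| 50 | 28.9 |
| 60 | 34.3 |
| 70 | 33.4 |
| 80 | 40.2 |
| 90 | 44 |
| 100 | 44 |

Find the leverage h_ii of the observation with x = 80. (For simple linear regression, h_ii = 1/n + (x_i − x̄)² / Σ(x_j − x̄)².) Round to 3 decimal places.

h = 0.179

x̄ = (30 + 40 + 50 + 60 + 70 + 80 + 90 + 100)/8 = 65
Σ(x − x̄)² = 1225 + 625 + 225 + 25 + 25 + 225 + 625 + 1225 = 4200
h = 1/8 + (15)²/4200 = 0.125 + 0.0535714 = 0.179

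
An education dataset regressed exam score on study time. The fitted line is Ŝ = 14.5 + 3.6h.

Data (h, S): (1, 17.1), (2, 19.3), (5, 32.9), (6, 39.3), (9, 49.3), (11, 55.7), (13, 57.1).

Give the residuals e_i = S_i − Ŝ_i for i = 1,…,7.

h=1: Ŝ = 14.5 + 3.6·1 = 18.1; e = 17.1 − 18.1 = -1
h=2: Ŝ = 14.5 + 3.6·2 = 21.7; e = 19.3 − 21.7 = -2.4
h=5: Ŝ = 14.5 + 3.6·5 = 32.5; e = 32.9 − 32.5 = 0.4
h=6: Ŝ = 14.5 + 3.6·6 = 36.1; e = 39.3 − 36.1 = 3.2
h=9: Ŝ = 14.5 + 3.6·9 = 46.9; e = 49.3 − 46.9 = 2.4
h=11: Ŝ = 14.5 + 3.6·11 = 54.1; e = 55.7 − 54.1 = 1.6
h=13: Ŝ = 14.5 + 3.6·13 = 61.3; e = 57.1 − 61.3 = -4.2

-1, -2.4, 0.4, 3.2, 2.4, 1.6, -4.2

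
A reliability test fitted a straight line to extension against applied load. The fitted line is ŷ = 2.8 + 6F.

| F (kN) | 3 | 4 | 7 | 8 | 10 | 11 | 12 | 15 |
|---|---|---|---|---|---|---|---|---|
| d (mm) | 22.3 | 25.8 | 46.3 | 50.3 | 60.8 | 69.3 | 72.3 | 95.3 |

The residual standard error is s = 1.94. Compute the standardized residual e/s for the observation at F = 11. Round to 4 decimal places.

ŷ = 2.8 + 6·11 = 68.8
e = 69.3 − 68.8 = 0.5
e/s = 0.5 / 1.94 = 0.2577

0.2577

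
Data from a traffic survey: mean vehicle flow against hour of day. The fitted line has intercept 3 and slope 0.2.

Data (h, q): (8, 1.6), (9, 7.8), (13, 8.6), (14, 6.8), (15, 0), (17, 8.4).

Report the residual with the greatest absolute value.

r = -6

h=8: ŷ = 3 + 0.2·8 = 4.6; r = 1.6 − 4.6 = -3
h=9: ŷ = 3 + 0.2·9 = 4.8; r = 7.8 − 4.8 = 3
h=13: ŷ = 3 + 0.2·13 = 5.6; r = 8.6 − 5.6 = 3
h=14: ŷ = 3 + 0.2·14 = 5.8; r = 6.8 − 5.8 = 1
h=15: ŷ = 3 + 0.2·15 = 6; r = 0 − 6 = -6
h=17: ŷ = 3 + 0.2·17 = 6.4; r = 8.4 − 6.4 = 2
Largest |r| is 6 at h = 15, residual -6.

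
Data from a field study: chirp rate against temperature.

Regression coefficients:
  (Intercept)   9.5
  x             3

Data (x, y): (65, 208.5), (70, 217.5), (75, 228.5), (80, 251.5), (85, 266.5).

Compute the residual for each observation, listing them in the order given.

x=65: ŷ = 9.5 + 3·65 = 204.5; e = 208.5 − 204.5 = 4
x=70: ŷ = 9.5 + 3·70 = 219.5; e = 217.5 − 219.5 = -2
x=75: ŷ = 9.5 + 3·75 = 234.5; e = 228.5 − 234.5 = -6
x=80: ŷ = 9.5 + 3·80 = 249.5; e = 251.5 − 249.5 = 2
x=85: ŷ = 9.5 + 3·85 = 264.5; e = 266.5 − 264.5 = 2

4, -2, -6, 2, 2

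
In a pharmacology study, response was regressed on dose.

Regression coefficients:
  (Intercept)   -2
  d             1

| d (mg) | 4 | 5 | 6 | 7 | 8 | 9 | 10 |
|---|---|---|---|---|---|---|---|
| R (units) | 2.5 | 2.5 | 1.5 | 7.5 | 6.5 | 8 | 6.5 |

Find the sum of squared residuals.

d=4: ŷ = -2 + 4 = 2; e = 2.5 − 2 = 0.5
d=5: ŷ = -2 + 5 = 3; e = 2.5 − 3 = -0.5
d=6: ŷ = -2 + 6 = 4; e = 1.5 − 4 = -2.5
d=7: ŷ = -2 + 7 = 5; e = 7.5 − 5 = 2.5
d=8: ŷ = -2 + 8 = 6; e = 6.5 − 6 = 0.5
d=9: ŷ = -2 + 9 = 7; e = 8 − 7 = 1
d=10: ŷ = -2 + 10 = 8; e = 6.5 − 8 = -1.5
SSE = 0.25 + 0.25 + 6.25 + 6.25 + 0.25 + 1 + 2.25 = 16.5

SSE = 16.5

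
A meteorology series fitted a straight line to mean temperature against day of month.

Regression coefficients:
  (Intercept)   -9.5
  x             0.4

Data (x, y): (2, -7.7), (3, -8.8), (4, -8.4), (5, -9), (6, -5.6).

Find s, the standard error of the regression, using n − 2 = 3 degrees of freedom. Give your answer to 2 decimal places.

x=2: ŷ = -9.5 + 0.4·2 = -8.7; r = -7.7 − (-8.7) = 1
x=3: ŷ = -9.5 + 0.4·3 = -8.3; r = -8.8 − (-8.3) = -0.5
x=4: ŷ = -9.5 + 0.4·4 = -7.9; r = -8.4 − (-7.9) = -0.5
x=5: ŷ = -9.5 + 0.4·5 = -7.5; r = -9 − (-7.5) = -1.5
x=6: ŷ = -9.5 + 0.4·6 = -7.1; r = -5.6 − (-7.1) = 1.5
SSE = 1 + 0.25 + 0.25 + 2.25 + 2.25 = 6
s = √(6/3) = √2 ≈ 1.41

s = 1.41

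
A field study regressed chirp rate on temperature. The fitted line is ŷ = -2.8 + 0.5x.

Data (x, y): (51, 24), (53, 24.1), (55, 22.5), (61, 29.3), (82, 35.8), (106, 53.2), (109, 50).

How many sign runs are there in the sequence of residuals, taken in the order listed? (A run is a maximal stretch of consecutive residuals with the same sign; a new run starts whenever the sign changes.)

6 runs

x=51: ŷ = -2.8 + 0.5·51 = 22.7; r = 24 − 22.7 = 1.3
x=53: ŷ = -2.8 + 0.5·53 = 23.7; r = 24.1 − 23.7 = 0.4
x=55: ŷ = -2.8 + 0.5·55 = 24.7; r = 22.5 − 24.7 = -2.2
x=61: ŷ = -2.8 + 0.5·61 = 27.7; r = 29.3 − 27.7 = 1.6
x=82: ŷ = -2.8 + 0.5·82 = 38.2; r = 35.8 − 38.2 = -2.4
x=106: ŷ = -2.8 + 0.5·106 = 50.2; r = 53.2 − 50.2 = 3
x=109: ŷ = -2.8 + 0.5·109 = 51.7; r = 50 − 51.7 = -1.7
Signs: + + − + − + −
Runs: +×2, −×1, +×1, −×1, +×1, −×1 → 6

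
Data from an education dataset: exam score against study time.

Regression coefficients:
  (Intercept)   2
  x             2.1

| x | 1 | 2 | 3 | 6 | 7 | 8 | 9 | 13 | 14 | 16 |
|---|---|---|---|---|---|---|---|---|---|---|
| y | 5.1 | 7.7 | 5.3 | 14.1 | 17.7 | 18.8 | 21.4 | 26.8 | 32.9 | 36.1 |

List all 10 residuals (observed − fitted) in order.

x=1: ŷ = 2 + 2.1·1 = 4.1; e = 5.1 − 4.1 = 1
x=2: ŷ = 2 + 2.1·2 = 6.2; e = 7.7 − 6.2 = 1.5
x=3: ŷ = 2 + 2.1·3 = 8.3; e = 5.3 − 8.3 = -3
x=6: ŷ = 2 + 2.1·6 = 14.6; e = 14.1 − 14.6 = -0.5
x=7: ŷ = 2 + 2.1·7 = 16.7; e = 17.7 − 16.7 = 1
x=8: ŷ = 2 + 2.1·8 = 18.8; e = 18.8 − 18.8 = 0
x=9: ŷ = 2 + 2.1·9 = 20.9; e = 21.4 − 20.9 = 0.5
x=13: ŷ = 2 + 2.1·13 = 29.3; e = 26.8 − 29.3 = -2.5
x=14: ŷ = 2 + 2.1·14 = 31.4; e = 32.9 − 31.4 = 1.5
x=16: ŷ = 2 + 2.1·16 = 35.6; e = 36.1 − 35.6 = 0.5

1, 1.5, -3, -0.5, 1, 0, 0.5, -2.5, 1.5, 0.5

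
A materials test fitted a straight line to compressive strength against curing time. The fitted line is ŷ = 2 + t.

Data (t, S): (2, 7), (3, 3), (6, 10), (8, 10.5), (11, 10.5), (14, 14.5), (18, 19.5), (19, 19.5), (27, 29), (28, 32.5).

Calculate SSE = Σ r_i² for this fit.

t=2: ŷ = 2 + 2 = 4; r = 7 − 4 = 3
t=3: ŷ = 2 + 3 = 5; r = 3 − 5 = -2
t=6: ŷ = 2 + 6 = 8; r = 10 − 8 = 2
t=8: ŷ = 2 + 8 = 10; r = 10.5 − 10 = 0.5
t=11: ŷ = 2 + 11 = 13; r = 10.5 − 13 = -2.5
t=14: ŷ = 2 + 14 = 16; r = 14.5 − 16 = -1.5
t=18: ŷ = 2 + 18 = 20; r = 19.5 − 20 = -0.5
t=19: ŷ = 2 + 19 = 21; r = 19.5 − 21 = -1.5
t=27: ŷ = 2 + 27 = 29; r = 29 − 29 = 0
t=28: ŷ = 2 + 28 = 30; r = 32.5 − 30 = 2.5
SSE = 9 + 4 + 4 + 0.25 + 6.25 + 2.25 + 0.25 + 2.25 + 0 + 6.25 = 34.5

SSE = 34.5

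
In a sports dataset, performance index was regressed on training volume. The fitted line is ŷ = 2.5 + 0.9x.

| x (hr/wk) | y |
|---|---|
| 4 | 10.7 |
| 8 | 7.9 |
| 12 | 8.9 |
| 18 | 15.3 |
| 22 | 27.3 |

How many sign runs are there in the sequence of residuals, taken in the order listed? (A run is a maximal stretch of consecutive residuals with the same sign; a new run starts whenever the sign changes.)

3 runs

x=4: ŷ = 2.5 + 0.9·4 = 6.1; r = 10.7 − 6.1 = 4.6
x=8: ŷ = 2.5 + 0.9·8 = 9.7; r = 7.9 − 9.7 = -1.8
x=12: ŷ = 2.5 + 0.9·12 = 13.3; r = 8.9 − 13.3 = -4.4
x=18: ŷ = 2.5 + 0.9·18 = 18.7; r = 15.3 − 18.7 = -3.4
x=22: ŷ = 2.5 + 0.9·22 = 22.3; r = 27.3 − 22.3 = 5
Signs: + − − − +
Runs: +×1, −×3, +×1 → 3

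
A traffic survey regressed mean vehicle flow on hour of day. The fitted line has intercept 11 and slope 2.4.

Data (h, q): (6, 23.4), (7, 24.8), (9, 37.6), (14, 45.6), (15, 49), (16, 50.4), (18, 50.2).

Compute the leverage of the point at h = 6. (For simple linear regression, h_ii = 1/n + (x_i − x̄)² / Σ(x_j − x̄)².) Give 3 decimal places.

h̄ = (6 + 7 + 9 + 14 + 15 + 16 + 18)/7 = 12.1429
Σ(h − h̄)² = 37.7347 + 26.449 + 9.87755 + 3.44898 + 8.16327 + 14.8776 + 34.3061 = 134.857
h = 1/7 + (-6.14286)²/134.857 = 0.142857 + 0.279812 = 0.423

h = 0.423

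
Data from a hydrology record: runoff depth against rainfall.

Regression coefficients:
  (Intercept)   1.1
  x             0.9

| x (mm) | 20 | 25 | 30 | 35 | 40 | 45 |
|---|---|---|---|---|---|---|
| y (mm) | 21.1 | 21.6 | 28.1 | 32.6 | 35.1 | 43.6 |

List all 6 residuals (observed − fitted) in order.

2, -2, 0, 0, -2, 2

x=20: ŷ = 1.1 + 0.9·20 = 19.1; e = 21.1 − 19.1 = 2
x=25: ŷ = 1.1 + 0.9·25 = 23.6; e = 21.6 − 23.6 = -2
x=30: ŷ = 1.1 + 0.9·30 = 28.1; e = 28.1 − 28.1 = 0
x=35: ŷ = 1.1 + 0.9·35 = 32.6; e = 32.6 − 32.6 = 0
x=40: ŷ = 1.1 + 0.9·40 = 37.1; e = 35.1 − 37.1 = -2
x=45: ŷ = 1.1 + 0.9·45 = 41.6; e = 43.6 − 41.6 = 2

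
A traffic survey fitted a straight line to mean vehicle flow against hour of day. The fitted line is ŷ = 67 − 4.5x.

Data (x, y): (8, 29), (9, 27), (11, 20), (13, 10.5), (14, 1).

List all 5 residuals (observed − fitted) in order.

-2, 0.5, 2.5, 2, -3

x=8: ŷ = 67 − 4.5·8 = 31; r = 29 − 31 = -2
x=9: ŷ = 67 − 4.5·9 = 26.5; r = 27 − 26.5 = 0.5
x=11: ŷ = 67 − 4.5·11 = 17.5; r = 20 − 17.5 = 2.5
x=13: ŷ = 67 − 4.5·13 = 8.5; r = 10.5 − 8.5 = 2
x=14: ŷ = 67 − 4.5·14 = 4; r = 1 − 4 = -3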